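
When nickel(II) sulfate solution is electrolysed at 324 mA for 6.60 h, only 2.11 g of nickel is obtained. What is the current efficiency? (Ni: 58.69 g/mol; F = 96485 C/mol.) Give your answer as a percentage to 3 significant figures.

90.1%

Q = 0.324 × 23760 = 7698 C
n(e⁻) = 7698 / 96485 = 0.07978 mol
Ni²⁺ + 2e⁻ → Ni, so theoretical n(Ni) = 0.03989 mol → 2.341 g
Efficiency = 2.11 / 2.341 = 0.9013 = 90.1%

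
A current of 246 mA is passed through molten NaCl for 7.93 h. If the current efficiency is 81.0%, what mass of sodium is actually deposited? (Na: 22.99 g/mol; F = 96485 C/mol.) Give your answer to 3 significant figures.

Q = 0.246 × 28548 = 7023 C
n(e⁻) = 7023 / 96485 = 0.07279 mol
Na⁺ + e⁻ → Na, so theoretical m(Na) = 0.07279 × 22.99 = 1.673 g
Actual mass = 81.0% × 1.673 = 1.36 g

1.36 g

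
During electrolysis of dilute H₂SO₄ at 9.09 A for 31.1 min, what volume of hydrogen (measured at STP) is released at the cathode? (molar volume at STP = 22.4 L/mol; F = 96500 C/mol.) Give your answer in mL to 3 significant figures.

Q = 9.09 A × 1866 s = 16960 C
n(e⁻) = 16960 / 96500 = 0.1758 mol
2H⁺ + 2e⁻ → H₂, so n(H₂) = 0.1758 / 2 = 0.08790 mol
V = 0.08790 × 22.4 = 1.969 L
= 1970 mL

1970 mL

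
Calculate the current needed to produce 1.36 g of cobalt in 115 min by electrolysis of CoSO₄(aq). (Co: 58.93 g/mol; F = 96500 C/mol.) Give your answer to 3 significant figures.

0.646 A

n(Co) = 1.36 / 58.93 = 0.02308 mol
Co²⁺ + 2e⁻ → Co, so n(e⁻) = 2 × 0.02308 = 0.04616 mol
Q = 0.04616 × 96500 = 4454 C
I = Q / t = 4454 / 6900 s = 0.646 A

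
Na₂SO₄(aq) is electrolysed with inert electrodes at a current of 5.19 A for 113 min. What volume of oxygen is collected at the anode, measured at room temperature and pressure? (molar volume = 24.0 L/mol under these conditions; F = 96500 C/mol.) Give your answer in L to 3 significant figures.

2.19 L

Q = It = 5.19 × 6780 = 35190 C
n(e⁻) = 35190 / 96500 = 0.3647 mol
2H₂O → O₂ + 4H⁺ + 4e⁻, so n(O₂) = 0.3647 / 4 = 0.09118 mol
V = 0.09118 × 24.0 = 2.188 L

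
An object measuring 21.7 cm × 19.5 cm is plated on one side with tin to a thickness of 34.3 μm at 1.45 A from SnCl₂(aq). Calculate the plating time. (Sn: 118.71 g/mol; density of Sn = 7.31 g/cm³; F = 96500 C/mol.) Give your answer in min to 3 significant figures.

198 min

Plated area = 21.7 × 19.5 = 423.2 cm²
Volume = 423.2 × 34.3×10⁻⁴ cm = 1.452 cm³
m(Sn) = 1.452 × 7.31 = 10.61 g
n(Sn) = 10.61 / 118.71 = 0.08938 mol; n(e⁻) = 2 × 0.08938 = 0.1788 mol
Q = 0.1788 × 96500 = 17250 C
t = 17250 / 1.45 = 11900 s = 198 min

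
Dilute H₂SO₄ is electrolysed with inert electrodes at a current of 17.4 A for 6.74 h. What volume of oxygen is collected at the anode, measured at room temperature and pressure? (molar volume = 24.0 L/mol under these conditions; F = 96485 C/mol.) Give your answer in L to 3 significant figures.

Charge passed = 17.4 × 24264 = 4.222×10^5 C
Moles of electrons = 4.222×10^5 / 96485 = 4.376 mol
2H₂O → O₂ + 4H⁺ + 4e⁻, so n(O₂) = 4.376 / 4 = 1.094 mol
V = 1.094 × 24.0 = 26.26 L

26.3 L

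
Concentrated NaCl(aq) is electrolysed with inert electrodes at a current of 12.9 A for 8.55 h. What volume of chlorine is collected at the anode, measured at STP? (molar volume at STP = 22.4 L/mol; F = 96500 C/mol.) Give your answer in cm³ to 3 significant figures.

46100 cm³

Q = 12.9 A × 30780 s = 3.971×10^5 C
n(e⁻) = Q/F = 3.971×10^5/96500 = 4.115 mol
2Cl⁻ → Cl₂ + 2e⁻, so n(Cl₂) = 4.115 / 2 = 2.058 mol
V = 2.058 × 22.4 = 46.10 L
= 46100 cm³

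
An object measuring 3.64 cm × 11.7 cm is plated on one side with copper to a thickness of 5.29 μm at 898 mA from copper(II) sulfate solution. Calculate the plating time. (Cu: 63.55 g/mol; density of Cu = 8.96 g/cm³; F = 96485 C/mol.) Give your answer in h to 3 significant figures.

0.190 h

Plated area = 3.64 × 11.7 = 42.59 cm²
Volume = 42.59 × 5.29×10⁻⁴ cm = 0.02253 cm³
m(Cu) = 0.02253 × 8.96 = 0.2019 g
n(Cu) = 0.2019 / 63.55 = 0.003177 mol; n(e⁻) = 2 × 0.003177 = 0.006354 mol
Q = 0.006354 × 96485 = 613.1 C
t = 613.1 / 0.898 = 682.7 s = 0.190 h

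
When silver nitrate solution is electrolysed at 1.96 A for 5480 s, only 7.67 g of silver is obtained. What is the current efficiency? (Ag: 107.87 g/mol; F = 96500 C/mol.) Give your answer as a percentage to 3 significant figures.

63.9%

Q = 1.96 × 5480 = 10740 C
n(e⁻) = 10740 / 96500 = 0.1113 mol
Ag⁺ + e⁻ → Ag, so theoretical n(Ag) = 0.1113 mol → 12.01 g
Efficiency = 7.67 / 12.01 = 0.6386 = 63.9%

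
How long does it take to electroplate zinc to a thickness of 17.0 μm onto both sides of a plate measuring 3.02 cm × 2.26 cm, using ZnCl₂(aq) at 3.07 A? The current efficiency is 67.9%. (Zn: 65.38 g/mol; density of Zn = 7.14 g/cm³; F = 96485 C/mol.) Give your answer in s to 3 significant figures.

Plated area = 2 × 3.02 × 2.26 = 13.65 cm²
Volume = 13.65 × 17.0×10⁻⁴ cm = 0.02321 cm³
m(Zn) = 0.02321 × 7.14 = 0.1657 g
n(Zn) = 0.1657 / 65.38 = 0.002534 mol; n(e⁻) = 2 × 0.002534 = 0.005068 mol
Q = 0.005068 × 96485 / 0.679 = 720.2 C
t = 720.2 / 3.07 = 234.6 s

235 s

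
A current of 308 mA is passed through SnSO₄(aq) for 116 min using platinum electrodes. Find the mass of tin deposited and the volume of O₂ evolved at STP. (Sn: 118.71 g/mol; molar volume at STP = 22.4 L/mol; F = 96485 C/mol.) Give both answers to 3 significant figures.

Q = 0.308 × 6960 = 2144 C; n(e⁻) = 2144 / 96485 = 0.02222 mol
Cathode: Sn²⁺ + 2e⁻ → Sn → n(Sn) = 0.02222/2 = 0.01111 mol → 1.32 g
Anode: 2H₂O → O₂ + 4H⁺ + 4e⁻ → n(O₂) = 0.02222/4 = 0.005555 mol → 0.124 L

1.32 g Sn; 0.124 L O₂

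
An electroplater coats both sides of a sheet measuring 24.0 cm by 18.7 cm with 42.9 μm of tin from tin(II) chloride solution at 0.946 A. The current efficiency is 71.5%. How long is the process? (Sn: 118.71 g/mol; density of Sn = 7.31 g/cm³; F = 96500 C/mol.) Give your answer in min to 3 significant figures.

Plated area = 2 × 24.0 × 18.7 = 897.6 cm²
Volume = 897.6 × 42.9×10⁻⁴ cm = 3.851 cm³
m(Sn) = 3.851 × 7.31 = 28.15 g
n(Sn) = 28.15 / 118.71 = 0.2371 mol; n(e⁻) = 2 × 0.2371 = 0.4742 mol
Q = 0.4742 × 96500 / 0.715 = 64000 C
t = 64000 / 0.946 = 67650 s = 1130 min

1130 min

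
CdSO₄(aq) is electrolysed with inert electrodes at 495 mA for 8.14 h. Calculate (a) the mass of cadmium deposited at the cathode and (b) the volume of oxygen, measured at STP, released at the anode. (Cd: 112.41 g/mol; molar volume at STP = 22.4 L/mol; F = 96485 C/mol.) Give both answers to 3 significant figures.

Q = 0.495 × 29304 = 14510 C; n(e⁻) = 14510 / 96485 = 0.1504 mol
Cathode: Cd²⁺ + 2e⁻ → Cd → n(Cd) = 0.1504/2 = 0.07520 mol → 8.45 g
Anode: 2H₂O → O₂ + 4H⁺ + 4e⁻ → n(O₂) = 0.1504/4 = 0.03760 mol → 0.842 L

8.45 g Cd; 0.842 L O₂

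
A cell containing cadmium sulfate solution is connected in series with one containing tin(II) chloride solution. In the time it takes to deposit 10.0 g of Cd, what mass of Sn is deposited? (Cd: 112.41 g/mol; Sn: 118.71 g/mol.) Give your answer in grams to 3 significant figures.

n(Cd) = 10.0 / 112.41 = 0.08896 mol
Cd²⁺ + 2e⁻ → Cd, so n(e⁻) = 2 × 0.08896 = 0.1779 mol
Since the cells are in series, n(e⁻) in the Sn cell is also 0.1779 mol.
Sn²⁺ + 2e⁻ → Sn, so n(Sn) = 0.1779 / 2 = 0.08895 mol
m(Sn) = 0.08895 × 118.71 = 10.6 g

10.6 g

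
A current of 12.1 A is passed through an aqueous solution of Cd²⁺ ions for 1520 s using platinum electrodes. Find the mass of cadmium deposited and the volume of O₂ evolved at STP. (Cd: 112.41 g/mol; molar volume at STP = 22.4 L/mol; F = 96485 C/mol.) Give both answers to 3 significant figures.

Q = 12.1 × 1520 = 18390 C; n(e⁻) = 18390 / 96485 = 0.1906 mol
Cathode: Cd²⁺ + 2e⁻ → Cd → n(Cd) = 0.1906/2 = 0.09530 mol → 10.7 g
Anode: 2H₂O → O₂ + 4H⁺ + 4e⁻ → n(O₂) = 0.1906/4 = 0.04765 mol → 1.07 L

10.7 g Cd; 1.07 L O₂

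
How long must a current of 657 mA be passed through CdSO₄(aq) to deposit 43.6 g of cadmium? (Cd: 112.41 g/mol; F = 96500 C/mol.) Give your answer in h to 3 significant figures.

n(Cd) = 43.6 / 112.41 = 0.3879 mol
Cd²⁺ + 2e⁻ → Cd, so n(e⁻) = 2 × 0.3879 = 0.7758 mol
Q = 0.7758 × 96500 = 74860 C
t = Q / I = 74860 / 0.657 = 1.139×10^5 s = 31.6 h

31.6 h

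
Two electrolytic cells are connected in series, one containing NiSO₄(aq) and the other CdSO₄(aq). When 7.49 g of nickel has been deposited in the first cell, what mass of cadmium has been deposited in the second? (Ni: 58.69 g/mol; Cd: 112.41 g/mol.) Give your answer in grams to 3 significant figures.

n(Ni) = 7.49 / 58.69 = 0.1276 mol
Ni²⁺ + 2e⁻ → Ni, so n(e⁻) = 2 × 0.1276 = 0.2552 mol
Same current for the same time ⇒ same n(e⁻) = 0.2552 mol in both cells.
Cd²⁺ + 2e⁻ → Cd, so n(Cd) = 0.2552 / 2 = 0.1276 mol
m(Cd) = 0.1276 × 112.41 = 14.3 g

14.3 g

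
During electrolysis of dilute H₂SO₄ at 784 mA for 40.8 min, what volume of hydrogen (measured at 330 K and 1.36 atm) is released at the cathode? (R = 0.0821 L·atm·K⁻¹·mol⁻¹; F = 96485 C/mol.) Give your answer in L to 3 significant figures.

0.198 L

Charge passed = 0.784 × 2448 = 1919 C
Moles of electrons = 1919 / 96485 = 0.01989 mol
2H⁺ + 2e⁻ → H₂, so n(H₂) = 0.01989 / 2 = 0.009945 mol
V = nRT/P = 0.009945 × 0.0821 × 330 / 1.36 = 0.1981 L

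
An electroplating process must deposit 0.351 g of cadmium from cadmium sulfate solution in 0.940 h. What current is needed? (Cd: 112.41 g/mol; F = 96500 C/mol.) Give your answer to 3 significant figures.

0.178 A

n(Cd) = 0.351 / 112.41 = 0.003122 mol
Cd²⁺ + 2e⁻ → Cd, so n(e⁻) = 2 × 0.003122 = 0.006244 mol
Q = 0.006244 × 96500 = 602.5 C
I = Q / t = 602.5 / 3384 s = 0.178 A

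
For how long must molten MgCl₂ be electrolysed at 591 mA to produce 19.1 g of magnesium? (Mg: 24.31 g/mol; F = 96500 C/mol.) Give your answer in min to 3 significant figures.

n(Mg) = 19.1 / 24.31 = 0.7857 mol
Mg²⁺ + 2e⁻ → Mg, so n(e⁻) = 2 × 0.7857 = 1.571 mol
Q = 1.571 × 96500 = 1.516×10^5 C
t = Q / I = 1.516×10^5 / 0.591 = 2.565×10^5 s = 4280 min

4280 min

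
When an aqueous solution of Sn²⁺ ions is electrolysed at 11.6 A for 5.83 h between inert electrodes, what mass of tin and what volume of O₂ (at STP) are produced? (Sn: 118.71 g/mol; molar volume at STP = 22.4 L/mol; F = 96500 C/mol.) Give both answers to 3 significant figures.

150 g Sn; 14.1 L O₂

Q = 11.6 × 20988 = 2.435×10^5 C; n(e⁻) = 2.435×10^5 / 96500 = 2.523 mol
Cathode: Sn²⁺ + 2e⁻ → Sn → n(Sn) = 2.523/2 = 1.262 mol → 150 g
Anode: 2H₂O → O₂ + 4H⁺ + 4e⁻ → n(O₂) = 2.523/4 = 0.6308 mol → 14.1 L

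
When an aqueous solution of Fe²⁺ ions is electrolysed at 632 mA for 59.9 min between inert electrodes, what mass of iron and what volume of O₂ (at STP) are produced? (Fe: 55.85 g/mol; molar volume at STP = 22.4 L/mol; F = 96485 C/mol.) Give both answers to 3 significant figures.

Q = 0.632 × 3594 = 2271 C; n(e⁻) = 2271 / 96485 = 0.02354 mol
Cathode: Fe²⁺ + 2e⁻ → Fe → n(Fe) = 0.02354/2 = 0.01177 mol → 0.657 g
Anode: 2H₂O → O₂ + 4H⁺ + 4e⁻ → n(O₂) = 0.02354/4 = 0.005885 mol → 0.132 L

0.657 g Fe; 0.132 L O₂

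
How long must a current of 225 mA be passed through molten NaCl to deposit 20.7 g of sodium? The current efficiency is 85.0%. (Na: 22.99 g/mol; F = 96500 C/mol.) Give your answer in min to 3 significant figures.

7570 min

n(Na) = 20.7 / 22.99 = 0.9004 mol
Na⁺ + e⁻ → Na, so n(e⁻) = 0.9004 mol
Q = 0.9004 × 96500 / 0.850 = 1.022×10^5 C
t = Q / I = 1.022×10^5 / 0.225 = 4.542×10^5 s = 7570 min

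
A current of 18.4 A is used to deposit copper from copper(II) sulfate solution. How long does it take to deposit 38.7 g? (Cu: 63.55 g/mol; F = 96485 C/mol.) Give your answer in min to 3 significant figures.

106 min

n(Cu) = 38.7 / 63.55 = 0.6090 mol
Cu²⁺ + 2e⁻ → Cu, so n(e⁻) = 2 × 0.6090 = 1.218 mol
Q = 1.218 × 96485 = 1.175×10^5 C
t = Q / I = 1.175×10^5 / 18.4 = 6386 s = 106 min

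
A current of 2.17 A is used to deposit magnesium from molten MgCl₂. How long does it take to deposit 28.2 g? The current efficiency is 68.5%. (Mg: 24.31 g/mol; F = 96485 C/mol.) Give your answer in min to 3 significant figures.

n(Mg) = 28.2 / 24.31 = 1.160 mol
Mg²⁺ + 2e⁻ → Mg, so n(e⁻) = 2 × 1.160 = 2.320 mol
Q = 2.320 × 96485 / 0.685 = 3.268×10^5 C
t = Q / I = 3.268×10^5 / 2.17 = 1.506×10^5 s = 2510 min

2510 min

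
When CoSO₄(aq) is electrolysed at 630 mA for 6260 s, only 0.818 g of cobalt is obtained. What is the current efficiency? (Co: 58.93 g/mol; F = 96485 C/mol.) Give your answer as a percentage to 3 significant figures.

67.9%

Q = 0.630 × 6260 = 3944 C
n(e⁻) = 3944 / 96485 = 0.04088 mol
Co²⁺ + 2e⁻ → Co, so theoretical n(Co) = 0.02044 mol → 1.205 g
Efficiency = 0.818 / 1.205 = 0.6788 = 67.9%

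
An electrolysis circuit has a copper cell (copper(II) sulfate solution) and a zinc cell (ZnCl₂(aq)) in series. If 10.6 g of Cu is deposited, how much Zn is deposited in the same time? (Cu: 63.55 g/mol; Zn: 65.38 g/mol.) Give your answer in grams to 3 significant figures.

n(Cu) = 10.6 / 63.55 = 0.1668 mol
Cu²⁺ + 2e⁻ → Cu, so n(e⁻) = 2 × 0.1668 = 0.3336 mol
Same current for the same time ⇒ same n(e⁻) = 0.3336 mol in both cells.
Zn²⁺ + 2e⁻ → Zn, so n(Zn) = 0.3336 / 2 = 0.1668 mol
m(Zn) = 0.1668 × 65.38 = 10.9 g

10.9 g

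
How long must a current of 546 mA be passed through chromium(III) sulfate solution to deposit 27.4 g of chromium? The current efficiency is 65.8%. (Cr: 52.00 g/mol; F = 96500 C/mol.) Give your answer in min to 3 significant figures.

7080 min

n(Cr) = 27.4 / 52.00 = 0.5269 mol
Cr³⁺ + 3e⁻ → Cr, so n(e⁻) = 3 × 0.5269 = 1.581 mol
Q = 1.581 × 96500 / 0.658 = 2.319×10^5 C
t = Q / I = 2.319×10^5 / 0.546 = 4.247×10^5 s = 7080 min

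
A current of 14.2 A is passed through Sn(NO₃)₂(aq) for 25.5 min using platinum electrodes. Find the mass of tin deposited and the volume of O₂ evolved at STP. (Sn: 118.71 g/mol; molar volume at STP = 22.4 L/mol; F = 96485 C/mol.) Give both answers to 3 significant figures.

Q = 14.2 × 1530 = 21730 C; n(e⁻) = 21730 / 96485 = 0.2252 mol
Cathode: Sn²⁺ + 2e⁻ → Sn → n(Sn) = 0.2252/2 = 0.1126 mol → 13.4 g
Anode: 2H₂O → O₂ + 4H⁺ + 4e⁻ → n(O₂) = 0.2252/4 = 0.05630 mol → 1.26 L

13.4 g Sn; 1.26 L O₂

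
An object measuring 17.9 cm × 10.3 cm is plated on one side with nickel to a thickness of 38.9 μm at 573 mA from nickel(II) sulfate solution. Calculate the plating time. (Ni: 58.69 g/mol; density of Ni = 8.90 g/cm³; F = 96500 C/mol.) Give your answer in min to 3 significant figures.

Plated area = 17.9 × 10.3 = 184.4 cm²
Volume = 184.4 × 38.9×10⁻⁴ cm = 0.7173 cm³
m(Ni) = 0.7173 × 8.90 = 6.384 g
n(Ni) = 6.384 / 58.69 = 0.1088 mol; n(e⁻) = 2 × 0.1088 = 0.2176 mol
Q = 0.2176 × 96500 = 21000 C
t = 21000 / 0.573 = 36650 s = 611 min

611 min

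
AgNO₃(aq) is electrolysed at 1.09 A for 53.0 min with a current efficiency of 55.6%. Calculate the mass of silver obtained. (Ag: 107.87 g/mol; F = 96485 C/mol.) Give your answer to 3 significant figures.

2.15 g

Q = 1.09 × 3180 = 3466 C
n(e⁻) = 3466 / 96485 = 0.03592 mol
Ag⁺ + e⁻ → Ag, so theoretical m(Ag) = 0.03592 × 107.87 = 3.875 g
Actual mass = 55.6% × 3.875 = 2.15 g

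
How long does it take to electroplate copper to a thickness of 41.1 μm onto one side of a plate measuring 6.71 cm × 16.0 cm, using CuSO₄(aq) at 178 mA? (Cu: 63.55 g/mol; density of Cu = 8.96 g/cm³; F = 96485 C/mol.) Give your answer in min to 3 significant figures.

Plated area = 6.71 × 16.0 = 107.4 cm²
Volume = 107.4 × 41.1×10⁻⁴ cm = 0.4414 cm³
m(Cu) = 0.4414 × 8.96 = 3.955 g
n(Cu) = 3.955 / 63.55 = 0.06223 mol; n(e⁻) = 2 × 0.06223 = 0.1245 mol
Q = 0.1245 × 96485 = 12010 C
t = 12010 / 0.178 = 67470 s = 1120 min

1120 min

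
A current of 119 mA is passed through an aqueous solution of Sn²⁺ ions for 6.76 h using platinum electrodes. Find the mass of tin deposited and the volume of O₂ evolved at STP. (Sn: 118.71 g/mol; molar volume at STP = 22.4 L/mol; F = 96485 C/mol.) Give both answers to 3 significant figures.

1.78 g Sn; 0.168 L O₂

Q = 0.119 × 24336 = 2896 C; n(e⁻) = 2896 / 96485 = 0.03002 mol
Cathode: Sn²⁺ + 2e⁻ → Sn → n(Sn) = 0.03002/2 = 0.01501 mol → 1.78 g
Anode: 2H₂O → O₂ + 4H⁺ + 4e⁻ → n(O₂) = 0.03002/4 = 0.007505 mol → 0.168 L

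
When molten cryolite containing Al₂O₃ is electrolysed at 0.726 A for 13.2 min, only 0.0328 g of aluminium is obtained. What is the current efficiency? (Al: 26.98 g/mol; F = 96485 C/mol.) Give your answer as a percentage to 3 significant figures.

61.2%

Q = 0.726 × 792 = 575.0 C
n(e⁻) = 575.0 / 96485 = 0.005959 mol
Al³⁺ + 3e⁻ → Al, so theoretical n(Al) = 0.001986 mol → 0.05358 g
Efficiency = 0.0328 / 0.05358 = 0.6122 = 61.2%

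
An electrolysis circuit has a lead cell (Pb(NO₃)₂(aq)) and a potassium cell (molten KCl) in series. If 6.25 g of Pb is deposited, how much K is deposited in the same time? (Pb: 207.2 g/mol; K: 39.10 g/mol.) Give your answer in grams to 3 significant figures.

2.36 g

n(Pb) = 6.25 / 207.2 = 0.03016 mol
Pb²⁺ + 2e⁻ → Pb, so n(e⁻) = 2 × 0.03016 = 0.06032 mol
In series, the same 0.06032 mol of electrons flows through the second cell.
K⁺ + e⁻ → K, so n(K) = 0.06032 mol
m(K) = 0.06032 × 39.10 = 2.36 g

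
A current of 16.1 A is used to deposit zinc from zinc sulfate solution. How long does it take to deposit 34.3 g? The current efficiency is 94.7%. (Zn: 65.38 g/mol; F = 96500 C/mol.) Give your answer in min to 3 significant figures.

111 min

n(Zn) = 34.3 / 65.38 = 0.5246 mol
Zn²⁺ + 2e⁻ → Zn, so n(e⁻) = 2 × 0.5246 = 1.049 mol
Q = 1.049 × 96500 / 0.947 = 1.069×10^5 C
t = Q / I = 1.069×10^5 / 16.1 = 6640 s = 111 min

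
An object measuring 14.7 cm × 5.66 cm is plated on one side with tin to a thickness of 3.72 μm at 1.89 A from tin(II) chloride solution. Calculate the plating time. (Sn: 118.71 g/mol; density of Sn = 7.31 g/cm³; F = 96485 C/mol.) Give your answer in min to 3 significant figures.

3.24 min

Plated area = 14.7 × 5.66 = 83.20 cm²
Volume = 83.20 × 3.72×10⁻⁴ cm = 0.03095 cm³
m(Sn) = 0.03095 × 7.31 = 0.2262 g
n(Sn) = 0.2262 / 118.71 = 0.001905 mol; n(e⁻) = 2 × 0.001905 = 0.003810 mol
Q = 0.003810 × 96485 = 367.6 C
t = 367.6 / 1.89 = 194.5 s = 3.24 min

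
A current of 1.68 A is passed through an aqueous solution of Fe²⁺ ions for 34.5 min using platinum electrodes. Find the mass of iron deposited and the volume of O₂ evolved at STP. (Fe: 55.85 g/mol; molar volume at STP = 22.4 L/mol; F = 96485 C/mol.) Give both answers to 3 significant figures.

Q = 1.68 × 2070 = 3478 C; n(e⁻) = 3478 / 96485 = 0.03605 mol
Cathode: Fe²⁺ + 2e⁻ → Fe → n(Fe) = 0.03605/2 = 0.01803 mol → 1.01 g
Anode: 2H₂O → O₂ + 4H⁺ + 4e⁻ → n(O₂) = 0.03605/4 = 0.009013 mol → 0.202 L

1.01 g Fe; 0.202 L O₂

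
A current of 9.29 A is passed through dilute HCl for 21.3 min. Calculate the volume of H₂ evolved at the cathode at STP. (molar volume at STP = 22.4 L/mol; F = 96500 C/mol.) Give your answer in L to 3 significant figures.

Q = 9.29 A × 1278 s = 11870 C
n(e⁻) = 11870 / 96500 = 0.1230 mol
2H⁺ + 2e⁻ → H₂, so n(H₂) = 0.1230 / 2 = 0.06150 mol
V = 0.06150 × 22.4 = 1.378 L

1.38 L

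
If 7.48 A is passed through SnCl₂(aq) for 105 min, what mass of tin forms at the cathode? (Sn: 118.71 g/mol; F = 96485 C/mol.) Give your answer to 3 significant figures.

29.0 g

Q = It = 7.48 × 6300 = 47120 C
n(e⁻) = 47120 / 96485 = 0.4884 mol
Sn²⁺ + 2e⁻ → Sn, so n(Sn) = 0.4884 / 2 = 0.2442 mol
m = 0.2442 × 118.71 = 29.0 g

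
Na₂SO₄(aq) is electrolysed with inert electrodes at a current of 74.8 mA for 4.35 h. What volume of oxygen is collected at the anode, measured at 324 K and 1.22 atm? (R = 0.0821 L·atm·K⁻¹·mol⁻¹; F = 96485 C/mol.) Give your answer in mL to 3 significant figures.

66.2 mL

Q = It = 0.0748 × 15660 = 1171 C
n(e⁻) = Q/F = 1171/96485 = 0.01214 mol
2H₂O → O₂ + 4H⁺ + 4e⁻, so n(O₂) = 0.01214 / 4 = 0.003035 mol
V = nRT/P = 0.003035 × 0.0821 × 324 / 1.22 = 0.06617 L
= 66.2 mL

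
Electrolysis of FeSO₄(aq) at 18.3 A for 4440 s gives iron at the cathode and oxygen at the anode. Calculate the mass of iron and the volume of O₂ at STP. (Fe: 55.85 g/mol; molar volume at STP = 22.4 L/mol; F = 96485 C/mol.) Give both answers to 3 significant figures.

Q = 18.3 × 4440 = 81250 C; n(e⁻) = 81250 / 96485 = 0.8421 mol
Cathode: Fe²⁺ + 2e⁻ → Fe → n(Fe) = 0.8421/2 = 0.4211 mol → 23.5 g
Anode: 2H₂O → O₂ + 4H⁺ + 4e⁻ → n(O₂) = 0.8421/4 = 0.2105 mol → 4.72 L

23.5 g Fe; 4.72 L O₂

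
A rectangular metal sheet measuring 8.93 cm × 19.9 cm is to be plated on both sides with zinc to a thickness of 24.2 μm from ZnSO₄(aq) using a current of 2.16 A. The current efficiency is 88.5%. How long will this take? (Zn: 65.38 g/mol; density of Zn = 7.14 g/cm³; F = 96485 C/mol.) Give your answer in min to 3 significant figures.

158 min

Plated area = 2 × 8.93 × 19.9 = 355.4 cm²
Volume = 355.4 × 24.2×10⁻⁴ cm = 0.8601 cm³
m(Zn) = 0.8601 × 7.14 = 6.141 g
n(Zn) = 6.141 / 65.38 = 0.09393 mol; n(e⁻) = 2 × 0.09393 = 0.1879 mol
Q = 0.1879 × 96485 / 0.885 = 20490 C
t = 20490 / 2.16 = 9486 s = 158 min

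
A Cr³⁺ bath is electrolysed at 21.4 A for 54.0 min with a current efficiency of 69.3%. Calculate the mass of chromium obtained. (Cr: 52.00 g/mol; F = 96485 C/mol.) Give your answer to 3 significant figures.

8.63 g

Q = 21.4 × 3240 = 69340 C
n(e⁻) = 69340 / 96485 = 0.7187 mol
Cr³⁺ + 3e⁻ → Cr, so theoretical m(Cr) = 0.2396 × 52.00 = 12.46 g
Actual mass = 69.3% × 12.46 = 8.63 g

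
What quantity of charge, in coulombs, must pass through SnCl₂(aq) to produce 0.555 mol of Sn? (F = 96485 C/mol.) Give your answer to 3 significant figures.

1.07×10^5 C

Sn²⁺ + 2e⁻ → Sn, so n(e⁻) = 2 × 0.555 = 1.110 mol
Q = 1.110 × 96485 = 1.071×10^5 C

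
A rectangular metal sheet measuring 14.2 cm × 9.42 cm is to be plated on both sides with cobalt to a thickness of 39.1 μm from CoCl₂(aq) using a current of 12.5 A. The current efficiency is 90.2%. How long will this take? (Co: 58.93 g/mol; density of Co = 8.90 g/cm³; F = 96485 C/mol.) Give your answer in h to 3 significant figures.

0.751 h

Plated area = 2 × 14.2 × 9.42 = 267.5 cm²
Volume = 267.5 × 39.1×10⁻⁴ cm = 1.046 cm³
m(Co) = 1.046 × 8.90 = 9.309 g
n(Co) = 9.309 / 58.93 = 0.1580 mol; n(e⁻) = 2 × 0.1580 = 0.3160 mol
Q = 0.3160 × 96485 / 0.902 = 33800 C
t = 33800 / 12.5 = 2704 s = 0.751 h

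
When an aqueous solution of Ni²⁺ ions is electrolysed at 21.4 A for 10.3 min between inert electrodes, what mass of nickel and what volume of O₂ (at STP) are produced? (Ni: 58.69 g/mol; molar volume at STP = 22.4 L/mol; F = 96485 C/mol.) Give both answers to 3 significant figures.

4.02 g Ni; 0.768 L O₂

Q = 21.4 × 618 = 13230 C; n(e⁻) = 13230 / 96485 = 0.1371 mol
Cathode: Ni²⁺ + 2e⁻ → Ni → n(Ni) = 0.1371/2 = 0.06855 mol → 4.02 g
Anode: 2H₂O → O₂ + 4H⁺ + 4e⁻ → n(O₂) = 0.1371/4 = 0.03428 mol → 0.768 L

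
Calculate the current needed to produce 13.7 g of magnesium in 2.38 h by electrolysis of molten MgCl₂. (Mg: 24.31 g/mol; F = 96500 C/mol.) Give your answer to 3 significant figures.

12.7 A

n(Mg) = 13.7 / 24.31 = 0.5636 mol
Mg²⁺ + 2e⁻ → Mg, so n(e⁻) = 2 × 0.5636 = 1.127 mol
Q = 1.127 × 96500 = 1.088×10^5 C
I = Q / t = 1.088×10^5 / 8568 s = 12.7 A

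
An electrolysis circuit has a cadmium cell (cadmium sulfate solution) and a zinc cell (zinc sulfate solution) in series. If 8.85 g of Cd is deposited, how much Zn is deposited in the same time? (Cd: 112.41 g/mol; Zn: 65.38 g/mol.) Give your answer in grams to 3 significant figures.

5.15 g

n(Cd) = 8.85 / 112.41 = 0.07873 mol
Cd²⁺ + 2e⁻ → Cd, so n(e⁻) = 2 × 0.07873 = 0.1575 mol
Since the cells are in series, n(e⁻) in the Zn cell is also 0.1575 mol.
Zn²⁺ + 2e⁻ → Zn, so n(Zn) = 0.1575 / 2 = 0.07875 mol
m(Zn) = 0.07875 × 65.38 = 5.15 g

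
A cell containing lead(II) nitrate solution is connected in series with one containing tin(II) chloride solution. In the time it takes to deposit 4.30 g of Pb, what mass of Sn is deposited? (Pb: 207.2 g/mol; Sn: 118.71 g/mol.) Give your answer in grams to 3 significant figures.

2.46 g

n(Pb) = 4.30 / 207.2 = 0.02075 mol
Pb²⁺ + 2e⁻ → Pb, so n(e⁻) = 2 × 0.02075 = 0.04150 mol
Since the cells are in series, n(e⁻) in the Sn cell is also 0.04150 mol.
Sn²⁺ + 2e⁻ → Sn, so n(Sn) = 0.04150 / 2 = 0.02075 mol
m(Sn) = 0.02075 × 118.71 = 2.46 g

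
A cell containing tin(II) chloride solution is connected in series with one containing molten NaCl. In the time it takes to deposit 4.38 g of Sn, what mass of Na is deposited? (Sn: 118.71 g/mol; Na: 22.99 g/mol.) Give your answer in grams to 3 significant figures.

n(Sn) = 4.38 / 118.71 = 0.03690 mol
Sn²⁺ + 2e⁻ → Sn, so n(e⁻) = 2 × 0.03690 = 0.07380 mol
The cells are in series, so the same charge (and hence the same n(e⁻) = 0.07380 mol) passes through both.
Na⁺ + e⁻ → Na, so n(Na) = 0.07380 mol
m(Na) = 0.07380 × 22.99 = 1.70 g

1.70 g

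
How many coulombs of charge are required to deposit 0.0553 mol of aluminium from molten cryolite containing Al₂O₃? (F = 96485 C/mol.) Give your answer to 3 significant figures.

16000 C

Al³⁺ + 3e⁻ → Al, so n(e⁻) = 3 × 0.0553 = 0.1659 mol
Q = 0.1659 × 96485 = 16010 C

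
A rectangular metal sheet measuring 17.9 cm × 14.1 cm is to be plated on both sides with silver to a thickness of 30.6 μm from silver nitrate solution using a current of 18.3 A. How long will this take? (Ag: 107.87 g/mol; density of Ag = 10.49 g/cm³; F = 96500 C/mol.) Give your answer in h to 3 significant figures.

Plated area = 2 × 17.9 × 14.1 = 504.8 cm²
Volume = 504.8 × 30.6×10⁻⁴ cm = 1.545 cm³
m(Ag) = 1.545 × 10.49 = 16.21 g
n(Ag) = 16.21 / 107.87 = 0.1503 mol; n(e⁻) = 0.1503 mol
Q = 0.1503 × 96500 = 14500 C
t = 14500 / 18.3 = 792.3 s = 0.220 h

0.220 h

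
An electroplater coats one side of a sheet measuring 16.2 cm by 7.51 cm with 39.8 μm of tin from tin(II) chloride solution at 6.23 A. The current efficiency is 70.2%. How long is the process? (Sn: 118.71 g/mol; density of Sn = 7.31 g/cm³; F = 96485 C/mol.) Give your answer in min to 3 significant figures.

21.9 min

Plated area = 16.2 × 7.51 = 121.7 cm²
Volume = 121.7 × 39.8×10⁻⁴ cm = 0.4844 cm³
m(Sn) = 0.4844 × 7.31 = 3.541 g
n(Sn) = 3.541 / 118.71 = 0.02983 mol; n(e⁻) = 2 × 0.02983 = 0.05966 mol
Q = 0.05966 × 96485 / 0.702 = 8200 C
t = 8200 / 6.23 = 1316 s = 21.9 min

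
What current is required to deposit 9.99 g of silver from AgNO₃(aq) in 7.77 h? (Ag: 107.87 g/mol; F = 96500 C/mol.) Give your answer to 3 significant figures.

0.319 A

n(Ag) = 9.99 / 107.87 = 0.09261 mol
Ag⁺ + e⁻ → Ag, so n(e⁻) = 0.09261 mol
Q = 0.09261 × 96500 = 8937 C
I = Q / t = 8937 / 27972 s = 0.319 A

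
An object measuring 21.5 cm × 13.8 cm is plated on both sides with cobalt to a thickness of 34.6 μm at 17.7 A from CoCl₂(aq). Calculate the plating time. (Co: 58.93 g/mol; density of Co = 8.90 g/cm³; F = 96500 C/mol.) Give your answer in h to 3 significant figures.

0.939 h

Plated area = 2 × 21.5 × 13.8 = 593.4 cm²
Volume = 593.4 × 34.6×10⁻⁴ cm = 2.053 cm³
m(Co) = 2.053 × 8.90 = 18.27 g
n(Co) = 18.27 / 58.93 = 0.3100 mol; n(e⁻) = 2 × 0.3100 = 0.6200 mol
Q = 0.6200 × 96500 = 59830 C
t = 59830 / 17.7 = 3380 s = 0.939 h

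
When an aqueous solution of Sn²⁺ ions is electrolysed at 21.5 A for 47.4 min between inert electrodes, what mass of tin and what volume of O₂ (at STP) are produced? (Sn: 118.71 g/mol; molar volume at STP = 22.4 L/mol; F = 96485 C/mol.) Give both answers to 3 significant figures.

37.6 g Sn; 3.55 L O₂

Q = 21.5 × 2844 = 61150 C; n(e⁻) = 61150 / 96485 = 0.6338 mol
Cathode: Sn²⁺ + 2e⁻ → Sn → n(Sn) = 0.6338/2 = 0.3169 mol → 37.6 g
Anode: 2H₂O → O₂ + 4H⁺ + 4e⁻ → n(O₂) = 0.6338/4 = 0.1585 mol → 3.55 L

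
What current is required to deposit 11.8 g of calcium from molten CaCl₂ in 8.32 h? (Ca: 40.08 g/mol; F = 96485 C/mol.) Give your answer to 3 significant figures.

n(Ca) = 11.8 / 40.08 = 0.2944 mol
Ca²⁺ + 2e⁻ → Ca, so n(e⁻) = 2 × 0.2944 = 0.5888 mol
Q = 0.5888 × 96485 = 56810 C
I = Q / t = 56810 / 29952 s = 1.90 A

1.90 A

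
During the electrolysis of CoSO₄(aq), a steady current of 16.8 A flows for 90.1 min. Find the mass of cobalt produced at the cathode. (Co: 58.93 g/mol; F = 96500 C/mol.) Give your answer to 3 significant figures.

27.7 g

Charge passed = 16.8 × 5406 = 90820 C
Moles of electrons = 90820 / 96500 = 0.9411 mol
Co²⁺ + 2e⁻ → Co, so n(Co) = 0.9411 / 2 = 0.4706 mol
m = 0.4706 × 58.93 = 27.7 g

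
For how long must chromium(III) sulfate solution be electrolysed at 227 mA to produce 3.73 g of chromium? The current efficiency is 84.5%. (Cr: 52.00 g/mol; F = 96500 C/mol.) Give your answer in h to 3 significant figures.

30.1 h

n(Cr) = 3.73 / 52.00 = 0.07173 mol
Cr³⁺ + 3e⁻ → Cr, so n(e⁻) = 3 × 0.07173 = 0.2152 mol
Q = 0.2152 × 96500 / 0.845 = 24580 C
t = Q / I = 24580 / 0.227 = 1.083×10^5 s = 30.1 h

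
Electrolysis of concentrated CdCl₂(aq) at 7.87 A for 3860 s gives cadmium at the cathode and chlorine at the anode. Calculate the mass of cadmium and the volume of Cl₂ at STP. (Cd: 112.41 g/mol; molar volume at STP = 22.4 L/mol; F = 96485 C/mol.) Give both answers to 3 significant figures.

17.7 g Cd; 3.53 L Cl₂

Q = 7.87 × 3860 = 30380 C; n(e⁻) = 30380 / 96485 = 0.3149 mol
Cathode: Cd²⁺ + 2e⁻ → Cd → n(Cd) = 0.3149/2 = 0.1575 mol → 17.7 g
Anode: 2Cl⁻ → Cl₂ + 2e⁻ → n(Cl₂) = 0.3149/2 = 0.1575 mol → 3.53 L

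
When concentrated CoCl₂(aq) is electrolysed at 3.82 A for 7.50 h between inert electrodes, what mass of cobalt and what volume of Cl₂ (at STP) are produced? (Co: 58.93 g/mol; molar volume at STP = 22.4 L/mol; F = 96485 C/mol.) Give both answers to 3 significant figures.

Q = 3.82 × 27000 = 1.031×10^5 C; n(e⁻) = 1.031×10^5 / 96485 = 1.069 mol
Cathode: Co²⁺ + 2e⁻ → Co → n(Co) = 1.069/2 = 0.5345 mol → 31.5 g
Anode: 2Cl⁻ → Cl₂ + 2e⁻ → n(Cl₂) = 1.069/2 = 0.5345 mol → 12.0 L

31.5 g Co; 12.0 L Cl₂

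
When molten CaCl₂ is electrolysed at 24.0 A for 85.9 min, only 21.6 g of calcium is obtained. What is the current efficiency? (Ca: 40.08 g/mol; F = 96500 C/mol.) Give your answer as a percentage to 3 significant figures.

Q = 24.0 × 5154 = 1.237×10^5 C
n(e⁻) = 1.237×10^5 / 96500 = 1.282 mol
Ca²⁺ + 2e⁻ → Ca, so theoretical n(Ca) = 0.6410 mol → 25.69 g
Efficiency = 21.6 / 25.69 = 0.8408 = 84.1%

84.1%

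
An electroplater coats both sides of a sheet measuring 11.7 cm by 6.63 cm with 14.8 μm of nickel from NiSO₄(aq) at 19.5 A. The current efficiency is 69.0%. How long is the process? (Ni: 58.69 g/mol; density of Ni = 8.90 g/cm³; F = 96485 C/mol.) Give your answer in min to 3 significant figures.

Plated area = 2 × 11.7 × 6.63 = 155.1 cm²
Volume = 155.1 × 14.8×10⁻⁴ cm = 0.2295 cm³
m(Ni) = 0.2295 × 8.90 = 2.043 g
n(Ni) = 2.043 / 58.69 = 0.03481 mol; n(e⁻) = 2 × 0.03481 = 0.06962 mol
Q = 0.06962 × 96485 / 0.690 = 9735 C
t = 9735 / 19.5 = 499.2 s = 8.32 min

8.32 min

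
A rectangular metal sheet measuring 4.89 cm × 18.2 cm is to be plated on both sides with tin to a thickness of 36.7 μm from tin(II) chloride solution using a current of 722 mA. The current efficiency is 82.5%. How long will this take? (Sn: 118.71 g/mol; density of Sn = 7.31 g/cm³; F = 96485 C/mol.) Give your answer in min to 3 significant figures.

Plated area = 2 × 4.89 × 18.2 = 178.0 cm²
Volume = 178.0 × 36.7×10⁻⁴ cm = 0.6533 cm³
m(Sn) = 0.6533 × 7.31 = 4.776 g
n(Sn) = 4.776 / 118.71 = 0.04023 mol; n(e⁻) = 2 × 0.04023 = 0.08046 mol
Q = 0.08046 × 96485 / 0.825 = 9410 C
t = 9410 / 0.722 = 13030 s = 217 min

217 min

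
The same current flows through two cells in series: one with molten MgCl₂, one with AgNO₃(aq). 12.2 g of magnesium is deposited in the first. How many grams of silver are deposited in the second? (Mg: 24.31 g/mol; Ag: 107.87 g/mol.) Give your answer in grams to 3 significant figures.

n(Mg) = 12.2 / 24.31 = 0.5019 mol
Mg²⁺ + 2e⁻ → Mg, so n(e⁻) = 2 × 0.5019 = 1.004 mol
The cells are in series, so the same charge (and hence the same n(e⁻) = 1.004 mol) passes through both.
Ag⁺ + e⁻ → Ag, so n(Ag) = 1.004 mol
m(Ag) = 1.004 × 107.87 = 108 g

108 g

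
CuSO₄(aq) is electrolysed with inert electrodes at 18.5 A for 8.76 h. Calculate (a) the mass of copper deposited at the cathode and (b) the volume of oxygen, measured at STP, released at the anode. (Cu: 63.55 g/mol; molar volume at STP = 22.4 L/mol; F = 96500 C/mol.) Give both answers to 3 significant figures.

Q = 18.5 × 31536 = 5.834×10^5 C; n(e⁻) = 5.834×10^5 / 96500 = 6.046 mol
Cathode: Cu²⁺ + 2e⁻ → Cu → n(Cu) = 6.046/2 = 3.023 mol → 192 g
Anode: 2H₂O → O₂ + 4H⁺ + 4e⁻ → n(O₂) = 6.046/4 = 1.512 mol → 33.9 L

192 g Cu; 33.9 L O₂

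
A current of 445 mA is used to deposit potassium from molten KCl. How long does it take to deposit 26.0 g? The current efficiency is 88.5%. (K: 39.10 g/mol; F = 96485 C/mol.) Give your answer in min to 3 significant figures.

2720 min

n(K) = 26.0 / 39.10 = 0.6650 mol
K⁺ + e⁻ → K, so n(e⁻) = 0.6650 mol
Q = 0.6650 × 96485 / 0.885 = 72500 C
t = Q / I = 72500 / 0.445 = 1.629×10^5 s = 2720 min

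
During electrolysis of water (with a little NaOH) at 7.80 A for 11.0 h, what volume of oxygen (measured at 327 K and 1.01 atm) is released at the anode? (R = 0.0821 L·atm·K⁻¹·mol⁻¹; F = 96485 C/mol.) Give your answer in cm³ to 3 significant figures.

21300 cm³

Q = 7.80 A × 39600 s = 3.089×10^5 C
n(e⁻) = Q/F = 3.089×10^5/96485 = 3.202 mol
2H₂O → O₂ + 4H⁺ + 4e⁻, so n(O₂) = 3.202 / 4 = 0.8005 mol
V = nRT/P = 0.8005 × 0.0821 × 327 / 1.01 = 21.28 L
= 21300 cm³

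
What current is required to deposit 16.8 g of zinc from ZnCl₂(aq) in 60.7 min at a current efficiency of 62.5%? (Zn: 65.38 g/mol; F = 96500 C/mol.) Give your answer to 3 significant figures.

n(Zn) = 16.8 / 65.38 = 0.2570 mol
Zn²⁺ + 2e⁻ → Zn, so n(e⁻) = 2 × 0.2570 = 0.5140 mol
Q = 0.5140 × 96500 / 0.625 = 79360 C
I = Q / t = 79360 / 3642 s = 21.8 A

21.8 A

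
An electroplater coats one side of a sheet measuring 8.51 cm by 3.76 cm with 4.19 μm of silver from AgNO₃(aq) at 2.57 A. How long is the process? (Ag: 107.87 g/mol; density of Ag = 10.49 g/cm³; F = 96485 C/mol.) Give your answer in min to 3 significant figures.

Plated area = 8.51 × 3.76 = 32.00 cm²
Volume = 32.00 × 4.19×10⁻⁴ cm = 0.01341 cm³
m(Ag) = 0.01341 × 10.49 = 0.1407 g
n(Ag) = 0.1407 / 107.87 = 0.001304 mol; n(e⁻) = 0.001304 mol
Q = 0.001304 × 96485 = 125.8 C
t = 125.8 / 2.57 = 48.95 s = 0.816 min

0.816 min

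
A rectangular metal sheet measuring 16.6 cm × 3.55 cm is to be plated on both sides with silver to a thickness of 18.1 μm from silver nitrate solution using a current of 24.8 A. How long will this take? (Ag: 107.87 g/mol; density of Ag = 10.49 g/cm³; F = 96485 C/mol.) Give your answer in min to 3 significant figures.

Plated area = 2 × 16.6 × 3.55 = 117.9 cm²
Volume = 117.9 × 18.1×10⁻⁴ cm = 0.2134 cm³
m(Ag) = 0.2134 × 10.49 = 2.239 g
n(Ag) = 2.239 / 107.87 = 0.02076 mol; n(e⁻) = 0.02076 mol
Q = 0.02076 × 96485 = 2003 C
t = 2003 / 24.8 = 80.77 s = 1.35 min

1.35 min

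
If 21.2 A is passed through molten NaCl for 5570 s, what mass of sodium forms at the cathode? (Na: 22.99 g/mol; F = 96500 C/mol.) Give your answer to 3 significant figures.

28.1 g

Q = It = 21.2 × 5570 = 1.181×10^5 C
n(e⁻) = 1.181×10^5 / 96500 = 1.224 mol
Na⁺ + e⁻ → Na, so n(Na) = 1.224 mol
m = 1.224 × 22.99 = 28.1 g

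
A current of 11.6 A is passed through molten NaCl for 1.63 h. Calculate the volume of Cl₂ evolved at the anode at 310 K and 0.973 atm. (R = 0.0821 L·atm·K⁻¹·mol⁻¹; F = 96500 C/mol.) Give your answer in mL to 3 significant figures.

9230 mL

Charge passed = 11.6 × 5868 = 68070 C
n(e⁻) = 68070 / 96500 = 0.7054 mol
2Cl⁻ → Cl₂ + 2e⁻, so n(Cl₂) = 0.7054 / 2 = 0.3527 mol
V = nRT/P = 0.3527 × 0.0821 × 310 / 0.973 = 9.226 L
= 9230 mL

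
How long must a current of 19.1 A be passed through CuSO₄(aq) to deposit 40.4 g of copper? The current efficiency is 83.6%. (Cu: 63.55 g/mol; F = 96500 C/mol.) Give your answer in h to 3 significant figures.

2.13 h

n(Cu) = 40.4 / 63.55 = 0.6357 mol
Cu²⁺ + 2e⁻ → Cu, so n(e⁻) = 2 × 0.6357 = 1.271 mol
Q = 1.271 × 96500 / 0.836 = 1.467×10^5 C
t = Q / I = 1.467×10^5 / 19.1 = 7681 s = 2.13 h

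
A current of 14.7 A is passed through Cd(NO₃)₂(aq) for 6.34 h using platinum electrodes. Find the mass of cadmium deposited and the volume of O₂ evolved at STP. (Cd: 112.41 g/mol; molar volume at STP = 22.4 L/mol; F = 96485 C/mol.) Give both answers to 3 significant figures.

Q = 14.7 × 22824 = 3.355×10^5 C; n(e⁻) = 3.355×10^5 / 96485 = 3.477 mol
Cathode: Cd²⁺ + 2e⁻ → Cd → n(Cd) = 3.477/2 = 1.739 mol → 195 g
Anode: 2H₂O → O₂ + 4H⁺ + 4e⁻ → n(O₂) = 3.477/4 = 0.8693 mol → 19.5 L

195 g Cd; 19.5 L O₂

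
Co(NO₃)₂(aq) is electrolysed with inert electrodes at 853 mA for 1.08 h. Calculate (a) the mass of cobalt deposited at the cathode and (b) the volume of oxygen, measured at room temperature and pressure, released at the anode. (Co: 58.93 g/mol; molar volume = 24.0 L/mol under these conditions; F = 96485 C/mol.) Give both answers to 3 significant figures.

Q = 0.853 × 3888 = 3316 C; n(e⁻) = 3316 / 96485 = 0.03437 mol
Cathode: Co²⁺ + 2e⁻ → Co → n(Co) = 0.03437/2 = 0.01719 mol → 1.01 g
Anode: 2H₂O → O₂ + 4H⁺ + 4e⁻ → n(O₂) = 0.03437/4 = 0.008593 mol → 0.206 L

1.01 g Co; 0.206 L O₂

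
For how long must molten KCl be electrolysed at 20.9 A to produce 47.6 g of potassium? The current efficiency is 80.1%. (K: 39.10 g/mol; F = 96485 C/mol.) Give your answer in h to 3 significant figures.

n(K) = 47.6 / 39.10 = 1.217 mol
K⁺ + e⁻ → K, so n(e⁻) = 1.217 mol
Q = 1.217 × 96485 / 0.801 = 1.466×10^5 C
t = Q / I = 1.466×10^5 / 20.9 = 7014 s = 1.95 h

1.95 h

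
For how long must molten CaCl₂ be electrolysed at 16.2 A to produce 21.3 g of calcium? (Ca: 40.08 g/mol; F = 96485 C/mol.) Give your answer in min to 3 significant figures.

n(Ca) = 21.3 / 40.08 = 0.5314 mol
Ca²⁺ + 2e⁻ → Ca, so n(e⁻) = 2 × 0.5314 = 1.063 mol
Q = 1.063 × 96485 = 1.026×10^5 C
t = Q / I = 1.026×10^5 / 16.2 = 6333 s = 106 min

106 min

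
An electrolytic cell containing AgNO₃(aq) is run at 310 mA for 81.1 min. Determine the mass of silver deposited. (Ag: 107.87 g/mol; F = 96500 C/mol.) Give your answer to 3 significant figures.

1.69 g

Q = It = 0.310 × 4866 = 1508 C
Moles of electrons = 1508 / 96500 = 0.01563 mol
Ag⁺ + e⁻ → Ag, so n(Ag) = 0.01563 mol
m = 0.01563 × 107.87 = 1.69 g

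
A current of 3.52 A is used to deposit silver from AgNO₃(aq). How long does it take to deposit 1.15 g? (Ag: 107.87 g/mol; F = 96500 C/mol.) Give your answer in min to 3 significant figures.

4.87 min

n(Ag) = 1.15 / 107.87 = 0.01066 mol
Ag⁺ + e⁻ → Ag, so n(e⁻) = 0.01066 mol
Q = 0.01066 × 96500 = 1029 C
t = Q / I = 1029 / 3.52 = 292.3 s = 4.87 min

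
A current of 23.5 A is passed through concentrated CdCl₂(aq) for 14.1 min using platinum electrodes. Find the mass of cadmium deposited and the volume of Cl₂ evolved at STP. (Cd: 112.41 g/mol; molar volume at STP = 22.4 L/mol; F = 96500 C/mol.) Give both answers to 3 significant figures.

11.6 g Cd; 2.31 L Cl₂

Q = 23.5 × 846 = 19880 C; n(e⁻) = 19880 / 96500 = 0.2060 mol
Cathode: Cd²⁺ + 2e⁻ → Cd → n(Cd) = 0.2060/2 = 0.1030 mol → 11.6 g
Anode: 2Cl⁻ → Cl₂ + 2e⁻ → n(Cl₂) = 0.2060/2 = 0.1030 mol → 2.31 L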